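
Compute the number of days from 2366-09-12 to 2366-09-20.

Within September 2366: 20 − 12 = 8 days.

8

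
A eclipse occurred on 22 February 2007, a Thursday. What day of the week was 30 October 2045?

Monday

Day-of-year of February 22, 2007: 53.
Day-of-year of October 30, 2045: 303.
2007 has 365 days, so 365 − 53 = 312 days remain in 2007.
Full years 2008–2044: 27 common + 10 leap = 27×365 + 10×366 = 13515 days.
Total: 312 + 13515 + 303 = 14130 days.
14130 mod 7 = 4, so 4 days after Thursday is Monday.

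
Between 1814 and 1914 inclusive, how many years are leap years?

24

Years divisible by 4: 1816, 1820, …, 1912 — 25 in all.
Of these, 1900 is divisible by 100 but not 400, so not leap.
Leap years: 25 − 1 = 24.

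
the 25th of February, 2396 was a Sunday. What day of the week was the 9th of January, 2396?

Tuesday

Count forward from the earlier date (January 9, 2396) to the later (February 25, 2396):
January 2396: 31 − 9 = 22 days remain.
February 1–25, 2396: 25 days (2396 is a leap year).
Total: 22 + 25 = 47 days.
47 mod 7 = 5, so 5 days before Sunday is Tuesday.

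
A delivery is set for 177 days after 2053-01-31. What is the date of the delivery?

2053-07-27

Count 177 days after January 31, 2053:
January 2053: 31 − 31 = 0 days remain.
Then February 2053 (28), March (31), April (30), May (31), June (30): 28 + 31 + 30 + 31 + 30 = 150 days.
July 1–27, 2053: 27 days.
Total: 0 + 150 + 27 = 177 days.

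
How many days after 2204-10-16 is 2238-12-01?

12464

From October 16, 2204 to October 16, 2238: 34 years, of which 8 contain a Feb 29 — 26×365 + 8×366 = 12418 days.
October 2238: 31 − 16 = 15 days remain.
Then November (30): 30 days.
December 1, 2238: 1 day.
Residual: 46 days.
Total: 12464 days.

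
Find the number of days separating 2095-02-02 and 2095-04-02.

59

February 2095: 28 − 2 = 26 days remain (2095 is not a leap year, so February has 28 days).
Then March (31): 31 days.
April 1–2, 2095: 2 days.
Total: 26 + 31 + 2 = 59 days.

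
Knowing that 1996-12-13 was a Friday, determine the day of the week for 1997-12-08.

Monday

December 1996: 31 − 13 = 18 days remain.
Then 11 full months totalling 334 days.
December 1–8, 1997: 8 days.
Residual: 360 days.
Total: 360 days.
360 mod 7 = 3, so 3 days after Friday is Monday.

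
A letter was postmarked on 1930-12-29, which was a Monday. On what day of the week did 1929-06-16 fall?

Sunday

Count forward from the earlier date (June 16, 1929) to the later (December 29, 1930):
June 16, 1929 → June 16, 1930: 365 days.
June 1930: 30 − 16 = 14 days remain.
Then July (31), August (31), September (30), October (31), November (30): 31 + 31 + 30 + 31 + 30 = 153 days.
December 1–29, 1930: 29 days.
Residual: 196 days.
Total: 561 days.
561 mod 7 = 1, so 1 day before Monday is Sunday.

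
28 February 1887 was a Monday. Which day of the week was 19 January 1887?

Count forward from the earlier date (January 19, 1887) to the later (February 28, 1887):
January 1887: 31 − 19 = 12 days remain.
February 1–28, 1887: 28 days (1887 is not a leap year).
Total: 12 + 28 = 40 days.
40 mod 7 = 5, so 5 days before Monday is Wednesday.

Wednesday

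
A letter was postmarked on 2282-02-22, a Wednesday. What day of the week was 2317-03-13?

Tuesday

From February 22, 2282 to February 22, 2317: 35 years, of which 8 contain a Feb 29 — 27×365 + 8×366 = 12783 days.
(2300 is not a leap year (divisible by 100 but not 400).)
February 2317: 28 − 22 = 6 days remain (2317 is not a leap year, so February has 28 days).
March 1–13, 2317: 13 days.
Residual: 19 days.
Total: 12802 days.
12802 mod 7 = 6, so 6 days after Wednesday is Tuesday.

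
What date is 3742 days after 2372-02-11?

2382-05-11

Count 3742 days after February 11, 2372:
From February 11, 2372 to February 11, 2382: 10 years, of which 3 contain a Feb 29 — 7×365 + 3×366 = 3653 days.
February 2382: 28 − 11 = 17 days remain (2382 is not a leap year, so February has 28 days).
Then March (31), April (30): 31 + 30 = 61 days.
May 1–11, 2382: 11 days.
Residual: 89 days.
Total: 3742 days.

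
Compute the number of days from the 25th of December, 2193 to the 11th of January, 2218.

Day-of-year of December 25, 2193: 359.
Day-of-year of January 11, 2218: 11.
2193 has 365 days, so 365 − 359 = 6 days remain in 2193.
Full years 2194–2217: 19 common + 5 leap = 19×365 + 5×366 = 8765 days.
Total: 6 + 8765 + 11 = 8782 days.

8782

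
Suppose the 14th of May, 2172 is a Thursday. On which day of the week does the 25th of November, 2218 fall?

From May 14, 2172 to May 14, 2218: 46 years, of which 10 contain a Feb 29 — 36×365 + 10×366 = 16800 days.
(2200 is not a leap year (divisible by 100 but not 400).)
May 2218: 31 − 14 = 17 days remain.
Then June (30), July (31), August (31), September (30), October (31): 30 + 31 + 31 + 30 + 31 = 153 days.
November 1–25, 2218: 25 days.
Residual: 195 days.
Total: 16995 days.
16995 mod 7 = 6, so 6 days after Thursday is Wednesday.

Wednesday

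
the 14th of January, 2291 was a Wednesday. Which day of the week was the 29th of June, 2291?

Monday

January 2291: 31 − 14 = 17 days remain.
Then February 2291 (28), March (31), April (30), May (31): 28 + 31 + 30 + 31 = 120 days.
June 1–29, 2291: 29 days.
Total: 17 + 120 + 29 = 166 days.
166 mod 7 = 5, so 5 days after Wednesday is Monday.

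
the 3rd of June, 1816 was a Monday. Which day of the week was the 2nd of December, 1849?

Sunday

From June 3, 1816 to June 3, 1849: 33 years, of which 8 contain a Feb 29 — 25×365 + 8×366 = 12053 days.
June 1849: 30 − 3 = 27 days remain.
Then July (31), August (31), September (30), October (31), November (30): 31 + 31 + 30 + 31 + 30 = 153 days.
December 1–2, 1849: 2 days.
Residual: 182 days.
Total: 12235 days.
12235 mod 7 = 6, so 6 days after Monday is Sunday.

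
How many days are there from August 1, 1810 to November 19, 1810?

August 1810: 31 − 1 = 30 days remain.
Then September (30), October (31): 30 + 31 = 61 days.
November 1–19, 1810: 19 days.
Total: 30 + 61 + 19 = 110 days.

110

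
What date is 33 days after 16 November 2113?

19 December 2113

Count 33 days after November 16, 2113:
November 2113: 30 − 16 = 14 days remain.
December 1–19, 2113: 19 days.
Total: 14 + 19 = 33 days.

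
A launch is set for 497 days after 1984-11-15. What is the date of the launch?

1986-03-27

Count 497 days after November 15, 1984:
November 1984: 30 − 15 = 15 days remain.
Then 15 full months totalling 455 days.
March 1–27, 1986: 27 days.
Total: 15 + 455 + 27 = 497 days.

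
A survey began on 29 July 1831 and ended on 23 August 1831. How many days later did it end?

25

July 1831: 31 − 29 = 2 days remain.
August 1–23, 1831: 23 days.
Total: 2 + 23 = 25 days.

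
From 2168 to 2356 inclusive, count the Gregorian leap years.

46

Years divisible by 4: 2168, 2172, …, 2356 — 48 in all.
Of these, 2200, 2300 are divisible by 100 but not 400, so not leap.
Leap years: 48 − 2 = 46.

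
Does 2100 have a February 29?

No

2100 is not a leap year (divisible by 100 but not 400).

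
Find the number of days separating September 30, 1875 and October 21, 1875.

September 1875: 30 − 30 = 0 days remain.
October 1–21, 1875: 21 days.
Total: 0 + 21 = 21 days.

21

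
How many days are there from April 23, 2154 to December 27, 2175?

From April 23, 2154 to April 23, 2175: 21 years, of which 5 contain a Feb 29 — 16×365 + 5×366 = 7670 days.
April 2175: 30 − 23 = 7 days remain.
Then May (31), June (30), July (31), August (31), September (30), October (31), November (30): 31 + 30 + 31 + 31 + 30 + 31 + 30 = 214 days.
December 1–27, 2175: 27 days.
Residual: 248 days.
Total: 7918 days.

7918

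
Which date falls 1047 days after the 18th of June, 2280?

the 1st of May, 2283

Count 1047 days after June 18, 2280:
Day-of-year of June 18, 2280: 170.
Day-of-year of May 1, 2283: 121.
2280 has 366 days, so 366 − 170 = 196 days remain in 2280.
Full years: 2281: 365; 2282: 365. Sum = 730.
Total: 196 + 730 + 121 = 1047 days.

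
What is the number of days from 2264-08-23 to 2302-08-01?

13856

Day-of-year of August 23, 2264: 236.
Day-of-year of August 1, 2302: 213.
2264 has 366 days, so 366 − 236 = 130 days remain in 2264.
Full years 2265–2301: 29 common + 8 leap = 29×365 + 8×366 = 13513 days.
Total: 130 + 13513 + 213 = 13856 days.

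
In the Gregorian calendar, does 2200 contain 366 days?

2200 is not a leap year (divisible by 100 but not 400).

No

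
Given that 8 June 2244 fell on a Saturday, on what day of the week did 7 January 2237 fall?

Saturday

Count forward from the earlier date (January 7, 2237) to the later (June 8, 2244):
Day-of-year of January 7, 2237: 7.
Day-of-year of June 8, 2244: 160.
2237 has 365 days, so 365 − 7 = 358 days remain in 2237.
Full years: 2238: 365; 2239: 365; 2240: 366; 2241: 365; 2242: 365; 2243: 365. Sum = 2191.
Total: 358 + 2191 + 160 = 2709 days.
2709 is a multiple of 7, so 7 January 2237 falls on the same weekday: Saturday.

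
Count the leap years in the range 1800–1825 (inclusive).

6

Years divisible by 4 in [1800, 1825]: 1800, 1804, 1808, 1812, 1816, 1820, 1824.
Of these, 1800 is divisible by 100 but not 400, so not leap.
Leap years: 7 − 1 = 6.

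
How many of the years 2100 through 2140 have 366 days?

10

Years divisible by 4 in [2100, 2140]: 2100, 2104, 2108, 2112, 2116, 2120, 2124, 2128, 2132, 2136, 2140.
Of these, 2100 is divisible by 100 but not 400, so not leap.
Leap years: 11 − 1 = 10.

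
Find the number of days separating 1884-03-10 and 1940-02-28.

20442

From March 10, 1884 to March 10, 1939: 55 years, of which 12 contain a Feb 29 — 43×365 + 12×366 = 20087 days.
(1900 is not a leap year (divisible by 100 but not 400).)
March 1939: 31 − 10 = 21 days remain.
Then 10 full months totalling 306 days.
February 1–28, 1940: 28 days (1940 is a leap year).
Residual: 355 days.
Total: 20442 days.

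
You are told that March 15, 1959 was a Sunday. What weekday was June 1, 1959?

Monday

March 1959: 31 − 15 = 16 days remain.
Then April (30), May (31): 30 + 31 = 61 days.
June 1, 1959: 1 day.
Total: 16 + 61 + 1 = 78 days.
78 mod 7 = 1, so 1 day after Sunday is Monday.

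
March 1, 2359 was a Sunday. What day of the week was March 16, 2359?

Monday

Within March 2359: 16 − 1 = 15 days.
15 mod 7 = 1, so 1 day after Sunday is Monday.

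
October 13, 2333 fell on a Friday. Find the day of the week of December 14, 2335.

October 2333: 31 − 13 = 18 days remain.
Then 25 full months totalling 760 days.
December 1–14, 2335: 14 days.
Total: 18 + 760 + 14 = 792 days.
792 mod 7 = 1, so 1 day after Friday is Saturday.

Saturday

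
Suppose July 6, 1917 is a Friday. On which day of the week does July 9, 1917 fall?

Within July 1917: 9 − 6 = 3 days.
3 mod 7 = 3, so 3 days after Friday is Monday.

Monday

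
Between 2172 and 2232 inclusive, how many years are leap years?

Years divisible by 4: 2172, 2176, …, 2232 — 16 in all.
Of these, 2200 is divisible by 100 but not 400, so not leap.
Leap years: 16 − 1 = 15.

15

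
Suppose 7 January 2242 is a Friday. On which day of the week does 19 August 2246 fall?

Day-of-year of January 7, 2242: 7.
Day-of-year of August 19, 2246: 231.
2242 has 365 days, so 365 − 7 = 358 days remain in 2242.
Full years: 2243: 365; 2244: 366; 2245: 365. Sum = 1096.
Total: 358 + 1096 + 231 = 1685 days.
1685 mod 7 = 5, so 5 days after Friday is Wednesday.

Wednesday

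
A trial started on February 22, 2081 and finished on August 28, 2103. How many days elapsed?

From February 22, 2081 to February 22, 2103: 22 years, of which 4 contain a Feb 29 — 18×365 + 4×366 = 8034 days.
(2100 is not a leap year (divisible by 100 but not 400).)
February 2103: 28 − 22 = 6 days remain (2103 is not a leap year, so February has 28 days).
Then March (31), April (30), May (31), June (30), July (31): 31 + 30 + 31 + 30 + 31 = 153 days.
August 1–28, 2103: 28 days.
Residual: 187 days.
Total: 8221 days.

8221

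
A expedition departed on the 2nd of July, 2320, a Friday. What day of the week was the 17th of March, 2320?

Wednesday

Count forward from the earlier date (March 17, 2320) to the later (July 2, 2320):
March 2320: 31 − 17 = 14 days remain.
Then April (30), May (31), June (30): 30 + 31 + 30 = 91 days.
July 1–2, 2320: 2 days.
Total: 14 + 91 + 2 = 107 days.
107 mod 7 = 2, so 2 days before Friday is Wednesday.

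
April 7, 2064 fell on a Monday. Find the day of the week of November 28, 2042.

Friday

Count forward from the earlier date (November 28, 2042) to the later (April 7, 2064):
From November 28, 2042 to November 28, 2063: 21 years, of which 5 contain a Feb 29 — 16×365 + 5×366 = 7670 days.
November 2063: 30 − 28 = 2 days remain.
Then December (31), January (31), February 2064 (29), March (31): 31 + 31 + 29 + 31 = 122 days.
April 1–7, 2064: 7 days.
Residual: 131 days.
Total: 7801 days.
7801 mod 7 = 3, so 3 days before Monday is Friday.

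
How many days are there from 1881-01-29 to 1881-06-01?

123

January 1881: 31 − 29 = 2 days remain.
Then February 1881 (28), March (31), April (30), May (31): 28 + 31 + 30 + 31 = 120 days.
June 1, 1881: 1 day.
Total: 2 + 120 + 1 = 123 days.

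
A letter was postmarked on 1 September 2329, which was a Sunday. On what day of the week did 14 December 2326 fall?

Tuesday

Count forward from the earlier date (December 14, 2326) to the later (September 1, 2329):
Day-of-year of December 14, 2326: 348.
Day-of-year of September 1, 2329: 244.
2326 has 365 days, so 365 − 348 = 17 days remain in 2326.
Full years: 2327: 365; 2328: 366. Sum = 731.
Total: 17 + 731 + 244 = 992 days.
992 mod 7 = 5, so 5 days before Sunday is Tuesday.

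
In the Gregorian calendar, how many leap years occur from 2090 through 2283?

Years divisible by 4: 2092, 2096, …, 2280 — 48 in all.
Of these, 2100, 2200 are divisible by 100 but not 400, so not leap.
Leap years: 48 − 2 = 46.

46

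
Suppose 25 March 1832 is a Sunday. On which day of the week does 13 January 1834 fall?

Day-of-year of March 25, 1832: 85.
Day-of-year of January 13, 1834: 13.
1832 has 366 days, so 366 − 85 = 281 days remain in 1832.
Full years: 1833: 365. Sum = 365.
Total: 281 + 365 + 13 = 659 days.
659 mod 7 = 1, so 1 day after Sunday is Monday.

Monday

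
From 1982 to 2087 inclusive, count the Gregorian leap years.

Years divisible by 4: 1984, 1988, …, 2084 — 26 in all.
2000 is divisible by 400, so still leap.
No century exceptions apply. Count: 26.

26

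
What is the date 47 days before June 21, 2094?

May 5, 2094

Count 47 days before June 21, 2094:
May 2094: 31 − 5 = 26 days remain.
June 1–21, 2094: 21 days.
Total: 26 + 21 = 47 days.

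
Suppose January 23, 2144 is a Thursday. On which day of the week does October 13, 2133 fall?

Count forward from the earlier date (October 13, 2133) to the later (January 23, 2144):
Day-of-year of October 13, 2133: 286.
Day-of-year of January 23, 2144: 23.
2133 has 365 days, so 365 − 286 = 79 days remain in 2133.
Full years 2134–2143: 8 common + 2 leap = 8×365 + 2×366 = 3652 days.
Total: 79 + 3652 + 23 = 3754 days.
3754 mod 7 = 2, so 2 days before Thursday is Tuesday.

Tuesday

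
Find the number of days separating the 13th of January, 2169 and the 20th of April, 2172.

Day-of-year of January 13, 2169: 13.
Day-of-year of April 20, 2172: 111.
2169 has 365 days, so 365 − 13 = 352 days remain in 2169.
Full years: 2170: 365; 2171: 365. Sum = 730.
Total: 352 + 730 + 111 = 1193 days.

1193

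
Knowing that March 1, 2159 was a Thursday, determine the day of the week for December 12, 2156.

Sunday

Count forward from the earlier date (December 12, 2156) to the later (March 1, 2159):
Day-of-year of December 12, 2156: 347.
Day-of-year of March 1, 2159: 60.
2156 has 366 days, so 366 − 347 = 19 days remain in 2156.
Full years: 2157: 365; 2158: 365. Sum = 730.
Total: 19 + 730 + 60 = 809 days.
809 mod 7 = 4, so 4 days before Thursday is Sunday.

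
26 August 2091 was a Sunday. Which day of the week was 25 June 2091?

Monday

Count forward from the earlier date (June 25, 2091) to the later (August 26, 2091):
June 2091: 30 − 25 = 5 days remain.
Then July (31): 31 days.
August 1–26, 2091: 26 days.
Total: 5 + 31 + 26 = 62 days.
62 mod 7 = 6, so 6 days before Sunday is Monday.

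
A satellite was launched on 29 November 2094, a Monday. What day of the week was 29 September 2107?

Day-of-year of November 29, 2094: 333.
Day-of-year of September 29, 2107: 272.
2094 has 365 days, so 365 − 333 = 32 days remain in 2094.
Full years 2095–2106: 10 common + 2 leap = 10×365 + 2×366 = 4382 days.
Total: 32 + 4382 + 272 = 4686 days.
4686 mod 7 = 3, so 3 days after Monday is Thursday.

Thursday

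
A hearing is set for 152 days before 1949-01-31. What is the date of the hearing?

1948-09-01

Count 152 days before January 31, 1949:
September 1948: 30 − 1 = 29 days remain.
Then October (31), November (30), December (31): 31 + 30 + 31 = 92 days.
January 1–31, 1949: 31 days.
Total: 29 + 92 + 31 = 152 days.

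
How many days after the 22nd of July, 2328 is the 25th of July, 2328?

3

Within July 2328: 25 − 22 = 3 days.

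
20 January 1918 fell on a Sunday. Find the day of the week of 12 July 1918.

Friday

January 1918: 31 − 20 = 11 days remain.
Then February 1918 (28), March (31), April (30), May (31), June (30): 28 + 31 + 30 + 31 + 30 = 150 days.
July 1–12, 1918: 12 days.
Total: 11 + 150 + 12 = 173 days.
173 mod 7 = 5, so 5 days after Sunday is Friday.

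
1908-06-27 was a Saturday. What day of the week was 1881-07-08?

Count forward from the earlier date (July 8, 1881) to the later (June 27, 1908):
From July 8, 1881 to July 8, 1907: 26 years, of which 5 contain a Feb 29 — 21×365 + 5×366 = 9495 days.
(1900 is not a leap year (divisible by 100 but not 400).)
July 1907: 31 − 8 = 23 days remain.
Then 10 full months totalling 305 days.
June 1–27, 1908: 27 days.
Residual: 355 days.
Total: 9850 days.
9850 mod 7 = 1, so 1 day before Saturday is Friday.

Friday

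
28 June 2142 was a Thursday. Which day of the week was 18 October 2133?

Count forward from the earlier date (October 18, 2133) to the later (June 28, 2142):
From October 18, 2133 to October 18, 2141: 8 years, of which 2 contain a Feb 29 — 6×365 + 2×366 = 2922 days.
October 2141: 31 − 18 = 13 days remain.
Then November (30), December (31), January (31), February 2142 (28), March (31), April (30), May (31): 30 + 31 + 31 + 28 + 31 + 30 + 31 = 212 days.
June 1–28, 2142: 28 days.
Residual: 253 days.
Total: 3175 days.
3175 mod 7 = 4, so 4 days before Thursday is Sunday.

Sunday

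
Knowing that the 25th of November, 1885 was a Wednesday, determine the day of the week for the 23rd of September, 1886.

Thursday

Day-of-year of November 25, 1885: 329.
Day-of-year of September 23, 1886: 266.
1885 has 365 days, so 365 − 329 = 36 days remain in 1885.
Total: 36 + 266 = 302 days.
302 mod 7 = 1, so 1 day after Wednesday is Thursday.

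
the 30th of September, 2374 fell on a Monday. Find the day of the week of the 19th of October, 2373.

Friday

Count forward from the earlier date (October 19, 2373) to the later (September 30, 2374):
October 2373: 31 − 19 = 12 days remain.
Then 10 full months totalling 304 days.
September 1–30, 2374: 30 days.
Residual: 346 days.
Total: 346 days.
346 mod 7 = 3, so 3 days before Monday is Friday.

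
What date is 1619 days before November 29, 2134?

June 24, 2130

Count 1619 days before November 29, 2134:
June 24, 2130 → June 24, 2131: 365 days.
June 24, 2131 → June 24, 2132: 366 days (2132 is a leap year).
June 24, 2132 → June 24, 2133: 365 days.
June 24, 2133 → June 24, 2134: 365 days.
June 2134: 30 − 24 = 6 days remain.
Then July (31), August (31), September (30), October (31): 31 + 31 + 30 + 31 = 123 days.
November 1–29, 2134: 29 days.
Residual: 158 days.
Total: 1619 days.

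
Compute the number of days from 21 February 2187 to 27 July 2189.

887

February 21, 2187 → February 21, 2188: 365 days.
February 21, 2188 → February 21, 2189: 366 days (2188 is a leap year).
February 2189: 28 − 21 = 7 days remain (2189 is not a leap year, so February has 28 days).
Then March (31), April (30), May (31), June (30): 31 + 30 + 31 + 30 = 122 days.
July 1–27, 2189: 27 days.
Residual: 156 days.
Total: 887 days.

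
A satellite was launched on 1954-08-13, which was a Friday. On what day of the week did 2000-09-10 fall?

Sunday

Day-of-year of August 13, 1954: 225.
Day-of-year of September 10, 2000: 254.
1954 has 365 days, so 365 − 225 = 140 days remain in 1954.
Full years 1955–1999: 34 common + 11 leap = 34×365 + 11×366 = 16436 days.
Total: 140 + 16436 + 254 = 16830 days.
16830 mod 7 = 2, so 2 days after Friday is Sunday.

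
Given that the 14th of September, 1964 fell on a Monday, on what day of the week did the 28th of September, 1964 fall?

Within September 1964: 28 − 14 = 14 days.
14 is a multiple of 7, so the 28th of September, 1964 falls on the same weekday: Monday.

Monday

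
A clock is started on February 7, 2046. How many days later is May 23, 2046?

105

February 2046: 28 − 7 = 21 days remain (2046 is not a leap year, so February has 28 days).
Then March (31), April (30): 31 + 30 = 61 days.
May 1–23, 2046: 23 days.
Total: 21 + 61 + 23 = 105 days.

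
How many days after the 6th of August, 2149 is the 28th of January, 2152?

Day-of-year of August 6, 2149: 218.
Day-of-year of January 28, 2152: 28.
2149 has 365 days, so 365 − 218 = 147 days remain in 2149.
Full years: 2150: 365; 2151: 365. Sum = 730.
Total: 147 + 730 + 28 = 905 days.

905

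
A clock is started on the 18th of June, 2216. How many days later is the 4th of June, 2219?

Day-of-year of June 18, 2216: 170.
Day-of-year of June 4, 2219: 155.
2216 has 366 days, so 366 − 170 = 196 days remain in 2216.
Full years: 2217: 365; 2218: 365. Sum = 730.
Total: 196 + 730 + 155 = 1081 days.

1081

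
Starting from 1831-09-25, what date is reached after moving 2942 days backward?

1823-09-05

Count 2942 days before September 25, 1831:
From September 5, 1823 to September 5, 1831: 8 years, of which 2 contain a Feb 29 — 6×365 + 2×366 = 2922 days.
Within September 1831: 25 − 5 = 20 days.
Total: 2942 days.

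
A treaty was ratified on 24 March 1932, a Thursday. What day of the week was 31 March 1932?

Thursday

Within March 1932: 31 − 24 = 7 days.
7 is a multiple of 7, so 31 March 1932 falls on the same weekday: Thursday.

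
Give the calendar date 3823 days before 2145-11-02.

2135-05-16

Count 3823 days before November 2, 2145:
Day-of-year of May 16, 2135: 136.
Day-of-year of November 2, 2145: 306.
2135 has 365 days, so 365 − 136 = 229 days remain in 2135.
Full years 2136–2144: 6 common + 3 leap = 6×365 + 3×366 = 3288 days.
Total: 229 + 3288 + 306 = 3823 days.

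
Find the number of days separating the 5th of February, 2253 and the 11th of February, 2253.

Within February 2253: 11 − 5 = 6 days.

6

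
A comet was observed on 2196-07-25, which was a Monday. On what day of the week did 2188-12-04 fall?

Thursday

Count forward from the earlier date (December 4, 2188) to the later (July 25, 2196):
From December 4, 2188 to December 4, 2195: 7 years, of which 1 contains a Feb 29 — 6×365 + 1×366 = 2556 days.
December 2195: 31 − 4 = 27 days remain.
Then January (31), February 2196 (29), March (31), April (30), May (31), June (30): 31 + 29 + 31 + 30 + 31 + 30 = 182 days.
July 1–25, 2196: 25 days.
Residual: 234 days.
Total: 2790 days.
2790 mod 7 = 4, so 4 days before Monday is Thursday.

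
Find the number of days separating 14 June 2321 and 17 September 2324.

Day-of-year of June 14, 2321: 165.
Day-of-year of September 17, 2324: 261.
2321 has 365 days, so 365 − 165 = 200 days remain in 2321.
Full years: 2322: 365; 2323: 365. Sum = 730.
Total: 200 + 730 + 261 = 1191 days.

1191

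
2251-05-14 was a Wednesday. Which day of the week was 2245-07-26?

Count forward from the earlier date (July 26, 2245) to the later (May 14, 2251):
Day-of-year of July 26, 2245: 207.
Day-of-year of May 14, 2251: 134.
2245 has 365 days, so 365 − 207 = 158 days remain in 2245.
Full years: 2246: 365; 2247: 365; 2248: 366; 2249: 365; 2250: 365. Sum = 1826.
Total: 158 + 1826 + 134 = 2118 days.
2118 mod 7 = 4, so 4 days before Wednesday is Saturday.

Saturday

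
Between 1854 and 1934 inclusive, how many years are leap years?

Years divisible by 4: 1856, 1860, …, 1932 — 20 in all.
Of these, 1900 is divisible by 100 but not 400, so not leap.
Leap years: 20 − 1 = 19.

19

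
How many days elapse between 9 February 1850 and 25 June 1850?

136

February 1850: 28 − 9 = 19 days remain (1850 is not a leap year, so February has 28 days).
Then March (31), April (30), May (31): 31 + 30 + 31 = 92 days.
June 1–25, 1850: 25 days.
Total: 19 + 92 + 25 = 136 days.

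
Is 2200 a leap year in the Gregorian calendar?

2200 is not a leap year (divisible by 100 but not 400).

No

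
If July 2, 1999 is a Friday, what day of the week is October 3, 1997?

Friday

Count forward from the earlier date (October 3, 1997) to the later (July 2, 1999):
October 1997: 31 − 3 = 28 days remain.
Then 20 full months totalling 607 days.
July 1–2, 1999: 2 days.
Total: 28 + 607 + 2 = 637 days.
637 is a multiple of 7, so October 3, 1997 falls on the same weekday: Friday.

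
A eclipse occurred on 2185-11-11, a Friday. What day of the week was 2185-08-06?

Count forward from the earlier date (August 6, 2185) to the later (November 11, 2185):
August 2185: 31 − 6 = 25 days remain.
Then September (30), October (31): 30 + 31 = 61 days.
November 1–11, 2185: 11 days.
Total: 25 + 61 + 11 = 97 days.
97 mod 7 = 6, so 6 days before Friday is Saturday.

Saturday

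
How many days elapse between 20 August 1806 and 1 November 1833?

Day-of-year of August 20, 1806: 232.
Day-of-year of November 1, 1833: 305.
1806 has 365 days, so 365 − 232 = 133 days remain in 1806.
Full years 1807–1832: 19 common + 7 leap = 19×365 + 7×366 = 9497 days.
Total: 133 + 9497 + 305 = 9935 days.

9935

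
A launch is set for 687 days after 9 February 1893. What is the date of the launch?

28 December 1894

Count 687 days after February 9, 1893:
February 9, 1893 → February 9, 1894: 365 days.
February 1894: 28 − 9 = 19 days remain (1894 is not a leap year, so February has 28 days).
Then 9 full months totalling 275 days.
December 1–28, 1894: 28 days.
Residual: 322 days.
Total: 687 days.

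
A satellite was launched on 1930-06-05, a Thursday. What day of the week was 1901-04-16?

Count forward from the earlier date (April 16, 1901) to the later (June 5, 1930):
Day-of-year of April 16, 1901: 106.
Day-of-year of June 5, 1930: 156.
1901 has 365 days, so 365 − 106 = 259 days remain in 1901.
Full years 1902–1929: 21 common + 7 leap = 21×365 + 7×366 = 10227 days.
Total: 259 + 10227 + 156 = 10642 days.
10642 mod 7 = 2, so 2 days before Thursday is Tuesday.

Tuesday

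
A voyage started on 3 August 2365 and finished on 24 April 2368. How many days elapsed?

995

Day-of-year of August 3, 2365: 215.
Day-of-year of April 24, 2368: 115.
2365 has 365 days, so 365 − 215 = 150 days remain in 2365.
Full years: 2366: 365; 2367: 365. Sum = 730.
Total: 150 + 730 + 115 = 995 days.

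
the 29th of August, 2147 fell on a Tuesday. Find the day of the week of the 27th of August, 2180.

Sunday

Day-of-year of August 29, 2147: 241.
Day-of-year of August 27, 2180: 240.
2147 has 365 days, so 365 − 241 = 124 days remain in 2147.
Full years 2148–2179: 24 common + 8 leap = 24×365 + 8×366 = 11688 days.
Total: 124 + 11688 + 240 = 12052 days.
12052 mod 7 = 5, so 5 days after Tuesday is Sunday.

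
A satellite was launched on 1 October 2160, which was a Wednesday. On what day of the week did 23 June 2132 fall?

Count forward from the earlier date (June 23, 2132) to the later (October 1, 2160):
From June 23, 2132 to June 23, 2160: 28 years, of which 7 contain a Feb 29 — 21×365 + 7×366 = 10227 days.
June 2160: 30 − 23 = 7 days remain.
Then July (31), August (31), September (30): 31 + 31 + 30 = 92 days.
October 1, 2160: 1 day.
Residual: 100 days.
Total: 10327 days.
10327 mod 7 = 2, so 2 days before Wednesday is Monday.

Monday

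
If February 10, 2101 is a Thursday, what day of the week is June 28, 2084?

Wednesday

Count forward from the earlier date (June 28, 2084) to the later (February 10, 2101):
From June 28, 2084 to June 28, 2100: 16 years, of which 3 contain a Feb 29 — 13×365 + 3×366 = 5843 days.
(2100 is not a leap year (divisible by 100 but not 400).)
June 2100: 30 − 28 = 2 days remain.
Then July (31), August (31), September (30), October (31), November (30), December (31), January (31): 31 + 31 + 30 + 31 + 30 + 31 + 31 = 215 days.
February 1–10, 2101: 10 days (2101 is not a leap year).
Residual: 227 days.
Total: 6070 days.
6070 mod 7 = 1, so 1 day before Thursday is Wednesday.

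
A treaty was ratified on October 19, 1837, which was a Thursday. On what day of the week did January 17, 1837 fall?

Count forward from the earlier date (January 17, 1837) to the later (October 19, 1837):
January 1837: 31 − 17 = 14 days remain.
Then February 1837 (28), March (31), April (30), May (31), June (30), July (31), August (31), September (30): 28 + 31 + 30 + 31 + 30 + 31 + 31 + 30 = 242 days.
October 1–19, 1837: 19 days.
Total: 14 + 242 + 19 = 275 days.
275 mod 7 = 2, so 2 days before Thursday is Tuesday.

Tuesday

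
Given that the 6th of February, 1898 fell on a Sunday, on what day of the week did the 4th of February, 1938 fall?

Friday

Day-of-year of February 6, 1898: 37.
Day-of-year of February 4, 1938: 35.
1898 has 365 days, so 365 − 37 = 328 days remain in 1898.
Full years 1899–1937: 30 common + 9 leap = 30×365 + 9×366 = 14244 days.
Total: 328 + 14244 + 35 = 14607 days.
14607 mod 7 = 5, so 5 days after Sunday is Friday.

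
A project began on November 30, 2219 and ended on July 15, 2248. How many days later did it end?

10455

Day-of-year of November 30, 2219: 334.
Day-of-year of July 15, 2248: 197.
2219 has 365 days, so 365 − 334 = 31 days remain in 2219.
Full years 2220–2247: 21 common + 7 leap = 21×365 + 7×366 = 10227 days.
Total: 31 + 10227 + 197 = 10455 days.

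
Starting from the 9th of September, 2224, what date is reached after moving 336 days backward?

the 9th of October, 2223

Count 336 days before September 9, 2224:
October 2223: 31 − 9 = 22 days remain.
Then 10 full months totalling 305 days.
September 1–9, 2224: 9 days.
Total: 22 + 305 + 9 = 336 days.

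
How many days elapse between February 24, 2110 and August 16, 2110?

February 2110: 28 − 24 = 4 days remain (2110 is not a leap year, so February has 28 days).
Then March (31), April (30), May (31), June (30), July (31): 31 + 30 + 31 + 30 + 31 = 153 days.
August 1–16, 2110: 16 days.
Total: 4 + 153 + 16 = 173 days.

173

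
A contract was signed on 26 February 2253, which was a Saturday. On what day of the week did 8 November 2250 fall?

Friday

Count forward from the earlier date (November 8, 2250) to the later (February 26, 2253):
Day-of-year of November 8, 2250: 312.
Day-of-year of February 26, 2253: 57.
2250 has 365 days, so 365 − 312 = 53 days remain in 2250.
Full years: 2251: 365; 2252: 366. Sum = 731.
Total: 53 + 731 + 57 = 841 days.
841 mod 7 = 1, so 1 day before Saturday is Friday.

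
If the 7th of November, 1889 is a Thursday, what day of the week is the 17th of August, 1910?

Day-of-year of November 7, 1889: 311.
Day-of-year of August 17, 1910: 229.
1889 has 365 days, so 365 − 311 = 54 days remain in 1889.
Full years 1890–1909: 16 common + 4 leap = 16×365 + 4×366 = 7304 days.
Total: 54 + 7304 + 229 = 7587 days.
7587 mod 7 = 6, so 6 days after Thursday is Wednesday.

Wednesday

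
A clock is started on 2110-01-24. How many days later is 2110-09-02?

221

January 2110: 31 − 24 = 7 days remain.
Then February 2110 (28), March (31), April (30), May (31), June (30), July (31), August (31): 28 + 31 + 30 + 31 + 30 + 31 + 31 = 212 days.
September 1–2, 2110: 2 days.
Total: 7 + 212 + 2 = 221 days.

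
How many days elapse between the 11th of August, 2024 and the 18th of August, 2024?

Within August 2024: 18 − 11 = 7 days.

7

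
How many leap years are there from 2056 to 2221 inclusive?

Years divisible by 4: 2056, 2060, …, 2220 — 42 in all.
Of these, 2100, 2200 are divisible by 100 but not 400, so not leap.
Leap years: 42 − 2 = 40.

40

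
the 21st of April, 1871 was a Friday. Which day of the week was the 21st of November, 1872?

Thursday

April 1871: 30 − 21 = 9 days remain.
Then 18 full months totalling 550 days.
November 1–21, 1872: 21 days.
Total: 9 + 550 + 21 = 580 days.
580 mod 7 = 6, so 6 days after Friday is Thursday.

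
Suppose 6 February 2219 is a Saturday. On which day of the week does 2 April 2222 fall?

Tuesday

Day-of-year of February 6, 2219: 37.
Day-of-year of April 2, 2222: 92.
2219 has 365 days, so 365 − 37 = 328 days remain in 2219.
Full years: 2220: 366; 2221: 365. Sum = 731.
Total: 328 + 731 + 92 = 1151 days.
1151 mod 7 = 3, so 3 days after Saturday is Tuesday.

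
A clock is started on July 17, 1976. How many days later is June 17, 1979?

1065

Day-of-year of July 17, 1976: 199.
Day-of-year of June 17, 1979: 168.
1976 has 366 days, so 366 − 199 = 167 days remain in 1976.
Full years: 1977: 365; 1978: 365. Sum = 730.
Total: 167 + 730 + 168 = 1065 days.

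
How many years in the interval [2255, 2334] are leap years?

Years divisible by 4: 2256, 2260, …, 2332 — 20 in all.
Of these, 2300 is divisible by 100 but not 400, so not leap.
Leap years: 20 − 1 = 19.

19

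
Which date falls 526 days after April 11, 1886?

September 19, 1887

Count 526 days after April 11, 1886:
April 1886: 30 − 11 = 19 days remain.
Then 16 full months totalling 488 days.
September 1–19, 1887: 19 days.
Total: 19 + 488 + 19 = 526 days.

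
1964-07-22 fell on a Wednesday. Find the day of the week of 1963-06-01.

Count forward from the earlier date (June 1, 1963) to the later (July 22, 1964):
June 1963: 30 − 1 = 29 days remain.
Then 12 full months totalling 366 days.
July 1–22, 1964: 22 days.
Total: 29 + 366 + 22 = 417 days.
417 mod 7 = 4, so 4 days before Wednesday is Saturday.

Saturday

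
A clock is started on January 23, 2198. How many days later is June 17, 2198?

January 2198: 31 − 23 = 8 days remain.
Then February 2198 (28), March (31), April (30), May (31): 28 + 31 + 30 + 31 = 120 days.
June 1–17, 2198: 17 days.
Total: 8 + 120 + 17 = 145 days.

145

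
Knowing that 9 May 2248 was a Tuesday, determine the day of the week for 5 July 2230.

Monday

Count forward from the earlier date (July 5, 2230) to the later (May 9, 2248):
From July 5, 2230 to July 5, 2247: 17 years, of which 4 contain a Feb 29 — 13×365 + 4×366 = 6209 days.
July 2247: 31 − 5 = 26 days remain.
Then 9 full months totalling 274 days.
May 1–9, 2248: 9 days.
Residual: 309 days.
Total: 6518 days.
6518 mod 7 = 1, so 1 day before Tuesday is Monday.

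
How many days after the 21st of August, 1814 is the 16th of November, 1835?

7757

From August 21, 1814 to August 21, 1835: 21 years, of which 5 contain a Feb 29 — 16×365 + 5×366 = 7670 days.
August 1835: 31 − 21 = 10 days remain.
Then September (30), October (31): 30 + 31 = 61 days.
November 1–16, 1835: 16 days.
Residual: 87 days.
Total: 7757 days.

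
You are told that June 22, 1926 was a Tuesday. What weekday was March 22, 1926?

Count forward from the earlier date (March 22, 1926) to the later (June 22, 1926):
March 1926: 31 − 22 = 9 days remain.
Then April (30), May (31): 30 + 31 = 61 days.
June 1–22, 1926: 22 days.
Total: 9 + 61 + 22 = 92 days.
92 mod 7 = 1, so 1 day before Tuesday is Monday.

Monday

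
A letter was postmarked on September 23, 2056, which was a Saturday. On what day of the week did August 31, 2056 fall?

Count forward from the earlier date (August 31, 2056) to the later (September 23, 2056):
August 2056: 31 − 31 = 0 days remain.
September 1–23, 2056: 23 days.
Total: 0 + 23 = 23 days.
23 mod 7 = 2, so 2 days before Saturday is Thursday.

Thursday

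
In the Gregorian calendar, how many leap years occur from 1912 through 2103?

47

Years divisible by 4: 1912, 1916, …, 2100 — 48 in all.
Of these, 2100 is divisible by 100 but not 400, so not leap.
2000 is divisible by 400, so still leap.
Leap years: 48 − 1 = 47.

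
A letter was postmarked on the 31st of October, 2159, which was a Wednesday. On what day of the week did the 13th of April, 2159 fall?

Count forward from the earlier date (April 13, 2159) to the later (October 31, 2159):
April 2159: 30 − 13 = 17 days remain.
Then May (31), June (30), July (31), August (31), September (30): 31 + 30 + 31 + 31 + 30 = 153 days.
October 1–31, 2159: 31 days.
Total: 17 + 153 + 31 = 201 days.
201 mod 7 = 5, so 5 days before Wednesday is Friday.

Friday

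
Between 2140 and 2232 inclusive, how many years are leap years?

23

Years divisible by 4: 2140, 2144, …, 2232 — 24 in all.
Of these, 2200 is divisible by 100 but not 400, so not leap.
Leap years: 24 − 1 = 23.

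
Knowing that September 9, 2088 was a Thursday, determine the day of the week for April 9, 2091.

Day-of-year of September 9, 2088: 253.
Day-of-year of April 9, 2091: 99.
2088 has 366 days, so 366 − 253 = 113 days remain in 2088.
Full years: 2089: 365; 2090: 365. Sum = 730.
Total: 113 + 730 + 99 = 942 days.
942 mod 7 = 4, so 4 days after Thursday is Monday.

Monday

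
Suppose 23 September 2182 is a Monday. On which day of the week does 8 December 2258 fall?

From September 23, 2182 to September 23, 2258: 76 years, of which 18 contain a Feb 29 — 58×365 + 18×366 = 27758 days.
(2200 is not a leap year (divisible by 100 but not 400).)
September 2258: 30 − 23 = 7 days remain.
Then October (31), November (30): 31 + 30 = 61 days.
December 1–8, 2258: 8 days.
Residual: 76 days.
Total: 27834 days.
27834 mod 7 = 2, so 2 days after Monday is Wednesday.

Wednesday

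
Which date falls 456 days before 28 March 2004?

28 December 2002

Count 456 days before March 28, 2004:
December 2002: 31 − 28 = 3 days remain.
Then 14 full months totalling 425 days.
March 1–28, 2004: 28 days.
Total: 3 + 425 + 28 = 456 days.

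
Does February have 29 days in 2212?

2212 is a leap year.

Yes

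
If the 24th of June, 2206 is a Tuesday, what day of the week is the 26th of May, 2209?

June 24, 2206 → June 24, 2207: 365 days.
June 24, 2207 → June 24, 2208: 366 days (2208 is a leap year).
June 2208: 30 − 24 = 6 days remain.
Then 10 full months totalling 304 days.
May 1–26, 2209: 26 days.
Residual: 336 days.
Total: 1067 days.
1067 mod 7 = 3, so 3 days after Tuesday is Friday.

Friday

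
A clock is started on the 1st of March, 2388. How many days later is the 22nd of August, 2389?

March 1, 2388 → March 1, 2389: 365 days.
March 2389: 31 − 1 = 30 days remain.
Then April (30), May (31), June (30), July (31): 30 + 31 + 30 + 31 = 122 days.
August 1–22, 2389: 22 days.
Residual: 174 days.
Total: 539 days.

539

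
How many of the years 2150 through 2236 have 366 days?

Years divisible by 4: 2152, 2156, …, 2236 — 22 in all.
Of these, 2200 is divisible by 100 but not 400, so not leap.
Leap years: 22 − 1 = 21.

21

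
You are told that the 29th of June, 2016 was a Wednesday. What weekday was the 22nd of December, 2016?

Thursday

June 2016: 30 − 29 = 1 day remains.
Then July (31), August (31), September (30), October (31), November (30): 31 + 31 + 30 + 31 + 30 = 153 days.
December 1–22, 2016: 22 days.
Total: 1 + 153 + 22 = 176 days.
176 mod 7 = 1, so 1 day after Wednesday is Thursday.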